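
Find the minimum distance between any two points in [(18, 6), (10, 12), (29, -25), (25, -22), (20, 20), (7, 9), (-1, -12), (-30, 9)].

Computing all pairwise distances among 8 points:

d((18, 6), (10, 12)) = 10.0
d((18, 6), (29, -25)) = 32.8938
d((18, 6), (25, -22)) = 28.8617
d((18, 6), (20, 20)) = 14.1421
d((18, 6), (7, 9)) = 11.4018
d((18, 6), (-1, -12)) = 26.1725
d((18, 6), (-30, 9)) = 48.0937
d((10, 12), (29, -25)) = 41.5933
d((10, 12), (25, -22)) = 37.1618
d((10, 12), (20, 20)) = 12.8062
d((10, 12), (7, 9)) = 4.2426 <-- minimum
d((10, 12), (-1, -12)) = 26.4008
d((10, 12), (-30, 9)) = 40.1123
d((29, -25), (25, -22)) = 5.0
d((29, -25), (20, 20)) = 45.8912
d((29, -25), (7, 9)) = 40.4969
d((29, -25), (-1, -12)) = 32.6956
d((29, -25), (-30, 9)) = 68.0955
d((25, -22), (20, 20)) = 42.2966
d((25, -22), (7, 9)) = 35.8469
d((25, -22), (-1, -12)) = 27.8568
d((25, -22), (-30, 9)) = 63.1348
d((20, 20), (7, 9)) = 17.0294
d((20, 20), (-1, -12)) = 38.2753
d((20, 20), (-30, 9)) = 51.1957
d((7, 9), (-1, -12)) = 22.4722
d((7, 9), (-30, 9)) = 37.0
d((-1, -12), (-30, 9)) = 35.805

Closest pair: (10, 12) and (7, 9) with distance 4.2426

The closest pair is (10, 12) and (7, 9) with Euclidean distance 4.2426. For 8 points, brute-force pairwise comparison is shown above. For large n, the divide-and-conquer algorithm (sort by x, recurse on halves, check the dividing strip) achieves O(n log n).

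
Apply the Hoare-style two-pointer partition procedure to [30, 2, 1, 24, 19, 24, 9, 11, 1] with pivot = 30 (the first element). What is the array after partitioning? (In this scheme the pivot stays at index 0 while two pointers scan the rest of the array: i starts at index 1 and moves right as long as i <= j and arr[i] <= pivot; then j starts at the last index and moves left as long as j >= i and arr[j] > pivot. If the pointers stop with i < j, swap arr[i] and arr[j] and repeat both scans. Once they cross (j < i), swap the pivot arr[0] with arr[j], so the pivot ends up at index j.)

Hoare-style two-pointer partition with pivot = 30:

Initial array: [30, 2, 1, 24, 19, 24, 9, 11, 1]

Pointers start at i = 1, j = 8.
i ends at 9, j ends at 8: the pointers have crossed (j < i), so scanning stops.

Swap pivot arr[0] with arr[8] to place pivot at position 8: [1, 2, 1, 24, 19, 24, 9, 11, 30]
Pivot position: 8

After partitioning with pivot 30, the array becomes [1, 2, 1, 24, 19, 24, 9, 11, 30]. The pivot is placed at index 8. All elements to the left of the pivot are <= 30, and all elements to the right are > 30.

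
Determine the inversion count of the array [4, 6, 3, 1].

Finding inversions in [4, 6, 3, 1]:

(0, 2): arr[0]=4 > arr[2]=3
(0, 3): arr[0]=4 > arr[3]=1
(1, 2): arr[1]=6 > arr[2]=3
(1, 3): arr[1]=6 > arr[3]=1
(2, 3): arr[2]=3 > arr[3]=1

Total inversions: 5

The array has 5 inversion(s): (0,2), (0,3), (1,2), (1,3), (2,3). Each pair (i,j) satisfies i < j and arr[i] > arr[j].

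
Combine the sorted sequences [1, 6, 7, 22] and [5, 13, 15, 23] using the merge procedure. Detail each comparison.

Merging process:

Compare 1 vs 5: take 1 from left. Merged: [1]
Compare 6 vs 5: take 5 from right. Merged: [1, 5]
Compare 6 vs 13: take 6 from left. Merged: [1, 5, 6]
Compare 7 vs 13: take 7 from left. Merged: [1, 5, 6, 7]
Compare 22 vs 13: take 13 from right. Merged: [1, 5, 6, 7, 13]
Compare 22 vs 15: take 15 from right. Merged: [1, 5, 6, 7, 13, 15]
Compare 22 vs 23: take 22 from left. Merged: [1, 5, 6, 7, 13, 15, 22]
Append remaining from right: [23]. Merged: [1, 5, 6, 7, 13, 15, 22, 23]

Final merged array: [1, 5, 6, 7, 13, 15, 22, 23]
Total comparisons: 7

The merged array is [1, 5, 6, 7, 13, 15, 22, 23], requiring 7 comparisons. The merge step runs in O(n) time where n is the total number of elements.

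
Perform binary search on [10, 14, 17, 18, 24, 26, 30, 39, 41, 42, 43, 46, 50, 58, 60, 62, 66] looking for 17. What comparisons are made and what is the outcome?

Binary search for 17 in [10, 14, 17, 18, 24, 26, 30, 39, 41, 42, 43, 46, 50, 58, 60, 62, 66]:

lo=0, hi=16, mid=8, arr[mid]=41 -> 41 > 17, search left half
lo=0, hi=7, mid=3, arr[mid]=18 -> 18 > 17, search left half
lo=0, hi=2, mid=1, arr[mid]=14 -> 14 < 17, search right half
lo=2, hi=2, mid=2, arr[mid]=17 -> Found target at index 2!

Binary search finds 17 at index 2 after 4 comparisons. The search repeatedly halves the search space by comparing with the middle element.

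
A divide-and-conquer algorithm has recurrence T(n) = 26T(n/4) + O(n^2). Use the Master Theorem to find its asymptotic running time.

Master Theorem for T(n) = 26T(n/4) + O(n^2):

a = 26, b = 4, c = 2
log_b(a) = log_4(26) = 2.3502

Case 1: c = 2 < log_4(26) = 2.3502
T(n) = O(n^(log_4 26))

For T(n) = 26T(n/4) + O(n^2): log_4(26) = 2.3502. This is Case 1 of the Master Theorem (c < log_b(a), work dominated by leaves), giving O(n^(log_4 26)).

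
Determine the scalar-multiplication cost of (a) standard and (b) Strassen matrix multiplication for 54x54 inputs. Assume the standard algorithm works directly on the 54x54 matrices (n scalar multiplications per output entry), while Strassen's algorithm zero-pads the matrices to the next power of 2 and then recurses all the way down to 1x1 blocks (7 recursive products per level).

Matrix multiplication for 54x54 matrices:

Strassen's algorithm requires power-of-2 dimensions. Pad 54x54 to 64x64 (next power of 2).

Standard algorithm: 54^3 = 157464 multiplications
Strassen's algorithm: 7^(log2(64)) = 7^6 = 117649 multiplications
Savings: 157464 - 117649 = 39815 multiplications

Standard: 157464 multiplications (54^3). Strassen: 117649 multiplications (7^6, after padding to 64x64). Strassen reduces 8 recursive multiplications to 7 at each level.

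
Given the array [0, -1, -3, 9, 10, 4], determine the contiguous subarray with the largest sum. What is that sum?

Using Kadane's algorithm on [0, -1, -3, 9, 10, 4]:

Scanning through the array:
Position 1 (value -1): max_ending_here = -1, max_so_far = 0
Position 2 (value -3): max_ending_here = -3, max_so_far = 0
Position 3 (value 9): max_ending_here = 9, max_so_far = 9
Position 4 (value 10): max_ending_here = 19, max_so_far = 19
Position 5 (value 4): max_ending_here = 23, max_so_far = 23

Maximum subarray: [9, 10, 4]
Maximum sum: 23

The maximum subarray is [9, 10, 4] with sum 23. This subarray runs from index 3 to index 5.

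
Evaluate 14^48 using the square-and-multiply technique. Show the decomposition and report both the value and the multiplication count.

Computing 14^48 by squaring (build up from 14^1; each line after the first costs one multiplication):

14^1 = 14
14^2 = (14^1)^2 = 14^2 = 196
14^3 = 14 * 14^2 = 14 * 196 = 2744
14^6 = (14^3)^2 = 2744^2 = 7529536
14^12 = (14^6)^2 = 7529536^2 = 56693912375296
14^24 = (14^12)^2 = 56693912375296^2 = 3214199700417740936751087616
14^48 = (14^24)^2 = 3214199700417740936751087616^2 = 10331079714165495587340637070279506584015829758908563456

Result: 10331079714165495587340637070279506584015829758908563456
Multiplications needed: 6 (6 lines after 14^1)

14^48 = 10331079714165495587340637070279506584015829758908563456. Using exponentiation by squaring, this requires 6 multiplications. The key idea: if the exponent is even, square the half-power; if odd, multiply by the base once.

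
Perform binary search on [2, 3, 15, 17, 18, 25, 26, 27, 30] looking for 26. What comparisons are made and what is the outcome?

Binary search for 26 in [2, 3, 15, 17, 18, 25, 26, 27, 30]:

lo=0, hi=8, mid=4, arr[mid]=18 -> 18 < 26, search right half
lo=5, hi=8, mid=6, arr[mid]=26 -> Found target at index 6!

Binary search finds 26 at index 6 after 2 comparisons. The search repeatedly halves the search space by comparing with the middle element.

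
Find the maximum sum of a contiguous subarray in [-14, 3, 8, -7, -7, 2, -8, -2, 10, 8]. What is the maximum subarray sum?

Using Kadane's algorithm on [-14, 3, 8, -7, -7, 2, -8, -2, 10, 8]:

Scanning through the array:
Position 1 (value 3): max_ending_here = 3, max_so_far = 3
Position 2 (value 8): max_ending_here = 11, max_so_far = 11
Position 3 (value -7): max_ending_here = 4, max_so_far = 11
Position 4 (value -7): max_ending_here = -3, max_so_far = 11
Position 5 (value 2): max_ending_here = 2, max_so_far = 11
Position 6 (value -8): max_ending_here = -6, max_so_far = 11
Position 7 (value -2): max_ending_here = -2, max_so_far = 11
Position 8 (value 10): max_ending_here = 10, max_so_far = 11
Position 9 (value 8): max_ending_here = 18, max_so_far = 18

Maximum subarray: [10, 8]
Maximum sum: 18

The maximum subarray is [10, 8] with sum 18. This subarray runs from index 8 to index 9.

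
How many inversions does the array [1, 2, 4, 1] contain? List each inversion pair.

Finding inversions in [1, 2, 4, 1]:

(1, 3): arr[1]=2 > arr[3]=1
(2, 3): arr[2]=4 > arr[3]=1

Total inversions: 2

The array has 2 inversion(s): (1,3), (2,3). Each pair (i,j) satisfies i < j and arr[i] > arr[j].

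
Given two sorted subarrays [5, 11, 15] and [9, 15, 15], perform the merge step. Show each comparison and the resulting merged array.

Merging process:

Compare 5 vs 9: take 5 from left. Merged: [5]
Compare 11 vs 9: take 9 from right. Merged: [5, 9]
Compare 11 vs 15: take 11 from left. Merged: [5, 9, 11]
Compare 15 vs 15: take 15 from left. Merged: [5, 9, 11, 15]
Append remaining from right: [15, 15]. Merged: [5, 9, 11, 15, 15, 15]

Final merged array: [5, 9, 11, 15, 15, 15]
Total comparisons: 4

The merged array is [5, 9, 11, 15, 15, 15], requiring 4 comparisons. The merge step runs in O(n) time where n is the total number of elements.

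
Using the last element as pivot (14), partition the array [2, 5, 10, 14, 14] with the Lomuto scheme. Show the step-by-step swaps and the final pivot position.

Lomuto partition with pivot = 14:

Initial array: [2, 5, 10, 14, 14]

arr[0]=2 <= 14: swap with position 0, array becomes [2, 5, 10, 14, 14]
arr[1]=5 <= 14: swap with position 1, array becomes [2, 5, 10, 14, 14]
arr[2]=10 <= 14: swap with position 2, array becomes [2, 5, 10, 14, 14]
arr[3]=14 <= 14: swap with position 3, array becomes [2, 5, 10, 14, 14]

Place pivot at position 4: [2, 5, 10, 14, 14]
Pivot position: 4

After partitioning with pivot 14, the array becomes [2, 5, 10, 14, 14]. The pivot is placed at index 4. All elements to the left of the pivot are <= 14, and all elements to the right are > 14.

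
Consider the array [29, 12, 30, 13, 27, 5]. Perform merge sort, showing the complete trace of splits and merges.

Merge sort trace:

Split: [29, 12, 30, 13, 27, 5] -> [29, 12, 30] and [13, 27, 5]
  Split: [29, 12, 30] -> [29] and [12, 30]
    Split: [12, 30] -> [12] and [30]
    Merge: [12] + [30] -> [12, 30]
  Merge: [29] + [12, 30] -> [12, 29, 30]
  Split: [13, 27, 5] -> [13] and [27, 5]
    Split: [27, 5] -> [27] and [5]
    Merge: [27] + [5] -> [5, 27]
  Merge: [13] + [5, 27] -> [5, 13, 27]
Merge: [12, 29, 30] + [5, 13, 27] -> [5, 12, 13, 27, 29, 30]

Final sorted array: [5, 12, 13, 27, 29, 30]

The merge sort proceeds by recursively splitting the array and merging sorted halves.
After all merges, the sorted array is [5, 12, 13, 27, 29, 30].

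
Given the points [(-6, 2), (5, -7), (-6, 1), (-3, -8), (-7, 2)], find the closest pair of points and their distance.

Computing all pairwise distances among 5 points:

d((-6, 2), (5, -7)) = 14.2127
d((-6, 2), (-6, 1)) = 1.0 <-- minimum
d((-6, 2), (-3, -8)) = 10.4403
d((-6, 2), (-7, 2)) = 1.0 <-- minimum
d((5, -7), (-6, 1)) = 13.6015
d((5, -7), (-3, -8)) = 8.0623
d((5, -7), (-7, 2)) = 15.0
d((-6, 1), (-3, -8)) = 9.4868
d((-6, 1), (-7, 2)) = 1.4142
d((-3, -8), (-7, 2)) = 10.7703

Minimum distance: 1.0 (tie among 2 pairs: (-6, 2) and (-6, 1); (-6, 2) and (-7, 2))

The minimum Euclidean distance is 1.0. There is a tie: 2 pairs achieve this minimum — (-6, 2) and (-6, 1); (-6, 2) and (-7, 2). Any of these is a valid closest pair. For 5 points, brute-force pairwise comparison is shown above. For large n, the divide-and-conquer algorithm (sort by x, recurse on halves, check the dividing strip) achieves O(n log n).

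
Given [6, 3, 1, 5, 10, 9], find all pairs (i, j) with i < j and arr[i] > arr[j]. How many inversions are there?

Finding inversions in [6, 3, 1, 5, 10, 9]:

(0, 1): arr[0]=6 > arr[1]=3
(0, 2): arr[0]=6 > arr[2]=1
(0, 3): arr[0]=6 > arr[3]=5
(1, 2): arr[1]=3 > arr[2]=1
(4, 5): arr[4]=10 > arr[5]=9

Total inversions: 5

The array has 5 inversion(s): (0,1), (0,2), (0,3), (1,2), (4,5). Each pair (i,j) satisfies i < j and arr[i] > arr[j].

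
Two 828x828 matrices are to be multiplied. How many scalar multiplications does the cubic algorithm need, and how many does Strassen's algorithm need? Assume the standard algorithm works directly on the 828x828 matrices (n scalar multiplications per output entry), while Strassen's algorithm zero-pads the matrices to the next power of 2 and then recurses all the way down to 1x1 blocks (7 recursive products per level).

Matrix multiplication for 828x828 matrices:

Strassen's algorithm requires power-of-2 dimensions. Pad 828x828 to 1024x1024 (next power of 2).

Standard algorithm: 828^3 = 567663552 multiplications
Strassen's algorithm: 7^(log2(1024)) = 7^10 = 282475249 multiplications
Savings: 567663552 - 282475249 = 285188303 multiplications

Standard: 567663552 multiplications (828^3). Strassen: 282475249 multiplications (7^10, after padding to 1024x1024). Strassen reduces 8 recursive multiplications to 7 at each level.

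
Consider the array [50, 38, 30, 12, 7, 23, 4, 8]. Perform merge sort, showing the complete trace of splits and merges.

Merge sort trace:

Split: [50, 38, 30, 12, 7, 23, 4, 8] -> [50, 38, 30, 12] and [7, 23, 4, 8]
  Split: [50, 38, 30, 12] -> [50, 38] and [30, 12]
    Split: [50, 38] -> [50] and [38]
    Merge: [50] + [38] -> [38, 50]
    Split: [30, 12] -> [30] and [12]
    Merge: [30] + [12] -> [12, 30]
  Merge: [38, 50] + [12, 30] -> [12, 30, 38, 50]
  Split: [7, 23, 4, 8] -> [7, 23] and [4, 8]
    Split: [7, 23] -> [7] and [23]
    Merge: [7] + [23] -> [7, 23]
    Split: [4, 8] -> [4] and [8]
    Merge: [4] + [8] -> [4, 8]
  Merge: [7, 23] + [4, 8] -> [4, 7, 8, 23]
Merge: [12, 30, 38, 50] + [4, 7, 8, 23] -> [4, 7, 8, 12, 23, 30, 38, 50]

Final sorted array: [4, 7, 8, 12, 23, 30, 38, 50]

The merge sort proceeds by recursively splitting the array and merging sorted halves.
After all merges, the sorted array is [4, 7, 8, 12, 23, 30, 38, 50].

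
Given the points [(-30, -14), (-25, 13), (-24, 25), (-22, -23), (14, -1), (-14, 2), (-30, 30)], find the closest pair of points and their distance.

Computing all pairwise distances among 7 points:

d((-30, -14), (-25, 13)) = 27.4591
d((-30, -14), (-24, 25)) = 39.4588
d((-30, -14), (-22, -23)) = 12.0416
d((-30, -14), (14, -1)) = 45.8803
d((-30, -14), (-14, 2)) = 22.6274
d((-30, -14), (-30, 30)) = 44.0
d((-25, 13), (-24, 25)) = 12.0416
d((-25, 13), (-22, -23)) = 36.1248
d((-25, 13), (14, -1)) = 41.4367
d((-25, 13), (-14, 2)) = 15.5563
d((-25, 13), (-30, 30)) = 17.72
d((-24, 25), (-22, -23)) = 48.0416
d((-24, 25), (14, -1)) = 46.0435
d((-24, 25), (-14, 2)) = 25.0799
d((-24, 25), (-30, 30)) = 7.8102 <-- minimum
d((-22, -23), (14, -1)) = 42.19
d((-22, -23), (-14, 2)) = 26.2488
d((-22, -23), (-30, 30)) = 53.6004
d((14, -1), (-14, 2)) = 28.1603
d((14, -1), (-30, 30)) = 53.8238
d((-14, 2), (-30, 30)) = 32.249

Closest pair: (-24, 25) and (-30, 30) with distance 7.8102

The closest pair is (-24, 25) and (-30, 30) with Euclidean distance 7.8102. For 7 points, brute-force pairwise comparison is shown above. For large n, the divide-and-conquer algorithm (sort by x, recurse on halves, check the dividing strip) achieves O(n log n).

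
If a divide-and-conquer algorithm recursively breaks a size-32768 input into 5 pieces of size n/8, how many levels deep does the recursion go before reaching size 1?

For divide and conquer with division factor 8:

Problem sizes at each level:
Level 0: 32768
Level 1: 4096
Level 2: 512
Level 3: 64
Level 4: 8
Level 5: 1

The root is level 0 and the size-1 base case is level 5 (the tree spans levels 0 through 5, i.e. 6 levels counting the root), so the depth is the number of divisions: log_8(32768) = 5

The recursion tree depth is log_8(32768) = 5. At each level, the problem size is divided by 8, so it takes 5 divisions to reduce to a base case of size 1. The algorithm makes 5 recursive calls at each level.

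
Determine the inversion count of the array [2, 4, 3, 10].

Finding inversions in [2, 4, 3, 10]:

(1, 2): arr[1]=4 > arr[2]=3

Total inversions: 1

The array has 1 inversion(s): (1,2). Each pair (i,j) satisfies i < j and arr[i] > arr[j].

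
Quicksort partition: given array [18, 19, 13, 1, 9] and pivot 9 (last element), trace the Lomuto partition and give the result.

Lomuto partition with pivot = 9:

Initial array: [18, 19, 13, 1, 9]

arr[0]=18 > 9: no swap
arr[1]=19 > 9: no swap
arr[2]=13 > 9: no swap
arr[3]=1 <= 9: swap with position 0, array becomes [1, 19, 13, 18, 9]

Place pivot at position 1: [1, 9, 13, 18, 19]
Pivot position: 1

After partitioning with pivot 9, the array becomes [1, 9, 13, 18, 19]. The pivot is placed at index 1. All elements to the left of the pivot are <= 9, and all elements to the right are > 9.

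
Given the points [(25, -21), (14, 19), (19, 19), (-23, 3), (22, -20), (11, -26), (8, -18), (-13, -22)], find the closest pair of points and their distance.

Computing all pairwise distances among 8 points:

d((25, -21), (14, 19)) = 41.4849
d((25, -21), (19, 19)) = 40.4475
d((25, -21), (-23, 3)) = 53.6656
d((25, -21), (22, -20)) = 3.1623 <-- minimum
d((25, -21), (11, -26)) = 14.8661
d((25, -21), (8, -18)) = 17.2627
d((25, -21), (-13, -22)) = 38.0132
d((14, 19), (19, 19)) = 5.0
d((14, 19), (-23, 3)) = 40.3113
d((14, 19), (22, -20)) = 39.8121
d((14, 19), (11, -26)) = 45.0999
d((14, 19), (8, -18)) = 37.4833
d((14, 19), (-13, -22)) = 49.0918
d((19, 19), (-23, 3)) = 44.9444
d((19, 19), (22, -20)) = 39.1152
d((19, 19), (11, -26)) = 45.7056
d((19, 19), (8, -18)) = 38.6005
d((19, 19), (-13, -22)) = 52.0096
d((-23, 3), (22, -20)) = 50.5371
d((-23, 3), (11, -26)) = 44.6878
d((-23, 3), (8, -18)) = 37.4433
d((-23, 3), (-13, -22)) = 26.9258
d((22, -20), (11, -26)) = 12.53
d((22, -20), (8, -18)) = 14.1421
d((22, -20), (-13, -22)) = 35.0571
d((11, -26), (8, -18)) = 8.544
d((11, -26), (-13, -22)) = 24.3311
d((8, -18), (-13, -22)) = 21.3776

Closest pair: (25, -21) and (22, -20) with distance 3.1623

The closest pair is (25, -21) and (22, -20) with Euclidean distance 3.1623. For 8 points, brute-force pairwise comparison is shown above. For large n, the divide-and-conquer algorithm (sort by x, recurse on halves, check the dividing strip) achieves O(n log n).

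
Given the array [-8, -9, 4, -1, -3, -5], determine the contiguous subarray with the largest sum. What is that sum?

Using Kadane's algorithm on [-8, -9, 4, -1, -3, -5]:

Scanning through the array:
Position 1 (value -9): max_ending_here = -9, max_so_far = -8
Position 2 (value 4): max_ending_here = 4, max_so_far = 4
Position 3 (value -1): max_ending_here = 3, max_so_far = 4
Position 4 (value -3): max_ending_here = 0, max_so_far = 4
Position 5 (value -5): max_ending_here = -5, max_so_far = 4

Maximum subarray: [4]
Maximum sum: 4

The maximum subarray is [4] with sum 4. This subarray runs from index 2 to index 2.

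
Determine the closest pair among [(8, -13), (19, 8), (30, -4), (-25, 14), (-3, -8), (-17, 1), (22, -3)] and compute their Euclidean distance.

Computing all pairwise distances among 7 points:

d((8, -13), (19, 8)) = 23.7065
d((8, -13), (30, -4)) = 23.7697
d((8, -13), (-25, 14)) = 42.638
d((8, -13), (-3, -8)) = 12.083
d((8, -13), (-17, 1)) = 28.6531
d((8, -13), (22, -3)) = 17.2047
d((19, 8), (30, -4)) = 16.2788
d((19, 8), (-25, 14)) = 44.4072
d((19, 8), (-3, -8)) = 27.2029
d((19, 8), (-17, 1)) = 36.6742
d((19, 8), (22, -3)) = 11.4018
d((30, -4), (-25, 14)) = 57.8705
d((30, -4), (-3, -8)) = 33.2415
d((30, -4), (-17, 1)) = 47.2652
d((30, -4), (22, -3)) = 8.0623 <-- minimum
d((-25, 14), (-3, -8)) = 31.1127
d((-25, 14), (-17, 1)) = 15.2643
d((-25, 14), (22, -3)) = 49.98
d((-3, -8), (-17, 1)) = 16.6433
d((-3, -8), (22, -3)) = 25.4951
d((-17, 1), (22, -3)) = 39.2046

Closest pair: (30, -4) and (22, -3) with distance 8.0623

The closest pair is (30, -4) and (22, -3) with Euclidean distance 8.0623. For 7 points, brute-force pairwise comparison is shown above. For large n, the divide-and-conquer algorithm (sort by x, recurse on halves, check the dividing strip) achieves O(n log n).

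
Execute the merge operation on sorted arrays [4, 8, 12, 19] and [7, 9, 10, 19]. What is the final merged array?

Merging process:

Compare 4 vs 7: take 4 from left. Merged: [4]
Compare 8 vs 7: take 7 from right. Merged: [4, 7]
Compare 8 vs 9: take 8 from left. Merged: [4, 7, 8]
Compare 12 vs 9: take 9 from right. Merged: [4, 7, 8, 9]
Compare 12 vs 10: take 10 from right. Merged: [4, 7, 8, 9, 10]
Compare 12 vs 19: take 12 from left. Merged: [4, 7, 8, 9, 10, 12]
Compare 19 vs 19: take 19 from left. Merged: [4, 7, 8, 9, 10, 12, 19]
Append remaining from right: [19]. Merged: [4, 7, 8, 9, 10, 12, 19, 19]

Final merged array: [4, 7, 8, 9, 10, 12, 19, 19]
Total comparisons: 7

The merged array is [4, 7, 8, 9, 10, 12, 19, 19], requiring 7 comparisons. The merge step runs in O(n) time where n is the total number of elements.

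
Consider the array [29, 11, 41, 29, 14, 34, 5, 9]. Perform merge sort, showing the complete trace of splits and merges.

Merge sort trace:

Split: [29, 11, 41, 29, 14, 34, 5, 9] -> [29, 11, 41, 29] and [14, 34, 5, 9]
  Split: [29, 11, 41, 29] -> [29, 11] and [41, 29]
    Split: [29, 11] -> [29] and [11]
    Merge: [29] + [11] -> [11, 29]
    Split: [41, 29] -> [41] and [29]
    Merge: [41] + [29] -> [29, 41]
  Merge: [11, 29] + [29, 41] -> [11, 29, 29, 41]
  Split: [14, 34, 5, 9] -> [14, 34] and [5, 9]
    Split: [14, 34] -> [14] and [34]
    Merge: [14] + [34] -> [14, 34]
    Split: [5, 9] -> [5] and [9]
    Merge: [5] + [9] -> [5, 9]
  Merge: [14, 34] + [5, 9] -> [5, 9, 14, 34]
Merge: [11, 29, 29, 41] + [5, 9, 14, 34] -> [5, 9, 11, 14, 29, 29, 34, 41]

Final sorted array: [5, 9, 11, 14, 29, 29, 34, 41]

The merge sort proceeds by recursively splitting the array and merging sorted halves.
After all merges, the sorted array is [5, 9, 11, 14, 29, 29, 34, 41].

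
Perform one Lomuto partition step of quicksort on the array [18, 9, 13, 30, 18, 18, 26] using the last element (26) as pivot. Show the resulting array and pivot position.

Lomuto partition with pivot = 26:

Initial array: [18, 9, 13, 30, 18, 18, 26]

arr[0]=18 <= 26: swap with position 0, array becomes [18, 9, 13, 30, 18, 18, 26]
arr[1]=9 <= 26: swap with position 1, array becomes [18, 9, 13, 30, 18, 18, 26]
arr[2]=13 <= 26: swap with position 2, array becomes [18, 9, 13, 30, 18, 18, 26]
arr[3]=30 > 26: no swap
arr[4]=18 <= 26: swap with position 3, array becomes [18, 9, 13, 18, 30, 18, 26]
arr[5]=18 <= 26: swap with position 4, array becomes [18, 9, 13, 18, 18, 30, 26]

Place pivot at position 5: [18, 9, 13, 18, 18, 26, 30]
Pivot position: 5

After partitioning with pivot 26, the array becomes [18, 9, 13, 18, 18, 26, 30]. The pivot is placed at index 5. All elements to the left of the pivot are <= 26, and all elements to the right are > 26.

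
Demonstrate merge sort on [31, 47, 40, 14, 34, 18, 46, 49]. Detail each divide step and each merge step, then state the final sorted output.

Merge sort trace:

Split: [31, 47, 40, 14, 34, 18, 46, 49] -> [31, 47, 40, 14] and [34, 18, 46, 49]
  Split: [31, 47, 40, 14] -> [31, 47] and [40, 14]
    Split: [31, 47] -> [31] and [47]
    Merge: [31] + [47] -> [31, 47]
    Split: [40, 14] -> [40] and [14]
    Merge: [40] + [14] -> [14, 40]
  Merge: [31, 47] + [14, 40] -> [14, 31, 40, 47]
  Split: [34, 18, 46, 49] -> [34, 18] and [46, 49]
    Split: [34, 18] -> [34] and [18]
    Merge: [34] + [18] -> [18, 34]
    Split: [46, 49] -> [46] and [49]
    Merge: [46] + [49] -> [46, 49]
  Merge: [18, 34] + [46, 49] -> [18, 34, 46, 49]
Merge: [14, 31, 40, 47] + [18, 34, 46, 49] -> [14, 18, 31, 34, 40, 46, 47, 49]

Final sorted array: [14, 18, 31, 34, 40, 46, 47, 49]

The merge sort proceeds by recursively splitting the array and merging sorted halves.
After all merges, the sorted array is [14, 18, 31, 34, 40, 46, 47, 49].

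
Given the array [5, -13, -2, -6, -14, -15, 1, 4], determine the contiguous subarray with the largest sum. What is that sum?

Using Kadane's algorithm on [5, -13, -2, -6, -14, -15, 1, 4]:

Scanning through the array:
Position 1 (value -13): max_ending_here = -8, max_so_far = 5
Position 2 (value -2): max_ending_here = -2, max_so_far = 5
Position 3 (value -6): max_ending_here = -6, max_so_far = 5
Position 4 (value -14): max_ending_here = -14, max_so_far = 5
Position 5 (value -15): max_ending_here = -15, max_so_far = 5
Position 6 (value 1): max_ending_here = 1, max_so_far = 5
Position 7 (value 4): max_ending_here = 5, max_so_far = 5

Maximum subarray: [5]
Maximum sum: 5

The maximum subarray is [5] with sum 5. This subarray runs from index 0 to index 0.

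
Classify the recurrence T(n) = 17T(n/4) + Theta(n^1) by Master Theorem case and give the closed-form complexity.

Master Theorem for T(n) = 17T(n/4) + O(n^1):

a = 17, b = 4, c = 1
log_b(a) = log_4(17) = 2.0437

Case 1: c = 1 < log_4(17) = 2.0437
T(n) = O(n^(log_4 17))

For T(n) = 17T(n/4) + O(n^1): log_4(17) = 2.0437. This is Case 1 of the Master Theorem (c < log_b(a), work dominated by leaves), giving O(n^(log_4 17)).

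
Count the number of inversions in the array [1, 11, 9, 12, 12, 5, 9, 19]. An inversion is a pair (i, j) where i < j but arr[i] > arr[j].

Finding inversions in [1, 11, 9, 12, 12, 5, 9, 19]:

(1, 2): arr[1]=11 > arr[2]=9
(1, 5): arr[1]=11 > arr[5]=5
(1, 6): arr[1]=11 > arr[6]=9
(2, 5): arr[2]=9 > arr[5]=5
(3, 5): arr[3]=12 > arr[5]=5
(3, 6): arr[3]=12 > arr[6]=9
(4, 5): arr[4]=12 > arr[5]=5
(4, 6): arr[4]=12 > arr[6]=9

Total inversions: 8

The array has 8 inversion(s): (1,2), (1,5), (1,6), (2,5), (3,5), (3,6), (4,5), (4,6). Each pair (i,j) satisfies i < j and arr[i] > arr[j].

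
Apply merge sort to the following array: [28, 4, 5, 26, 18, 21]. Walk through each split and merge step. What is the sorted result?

Merge sort trace:

Split: [28, 4, 5, 26, 18, 21] -> [28, 4, 5] and [26, 18, 21]
  Split: [28, 4, 5] -> [28] and [4, 5]
    Split: [4, 5] -> [4] and [5]
    Merge: [4] + [5] -> [4, 5]
  Merge: [28] + [4, 5] -> [4, 5, 28]
  Split: [26, 18, 21] -> [26] and [18, 21]
    Split: [18, 21] -> [18] and [21]
    Merge: [18] + [21] -> [18, 21]
  Merge: [26] + [18, 21] -> [18, 21, 26]
Merge: [4, 5, 28] + [18, 21, 26] -> [4, 5, 18, 21, 26, 28]

Final sorted array: [4, 5, 18, 21, 26, 28]

The merge sort proceeds by recursively splitting the array and merging sorted halves.
After all merges, the sorted array is [4, 5, 18, 21, 26, 28].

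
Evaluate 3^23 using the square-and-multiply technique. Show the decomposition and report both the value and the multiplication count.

Computing 3^23 by squaring (build up from 3^1; each line after the first costs one multiplication):

3^1 = 3
3^2 = (3^1)^2 = 3^2 = 9
3^4 = (3^2)^2 = 9^2 = 81
3^5 = 3 * 3^4 = 3 * 81 = 243
3^10 = (3^5)^2 = 243^2 = 59049
3^11 = 3 * 3^10 = 3 * 59049 = 177147
3^22 = (3^11)^2 = 177147^2 = 31381059609
3^23 = 3 * 3^22 = 3 * 31381059609 = 94143178827

Result: 94143178827
Multiplications needed: 7 (7 lines after 3^1)

3^23 = 94143178827. Using exponentiation by squaring, this requires 7 multiplications. The key idea: if the exponent is even, square the half-power; if odd, multiply by the base once.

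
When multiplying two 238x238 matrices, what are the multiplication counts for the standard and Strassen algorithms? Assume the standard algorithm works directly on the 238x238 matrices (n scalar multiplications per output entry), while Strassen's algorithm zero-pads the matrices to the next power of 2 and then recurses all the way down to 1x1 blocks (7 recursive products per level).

Matrix multiplication for 238x238 matrices:

Strassen's algorithm requires power-of-2 dimensions. Pad 238x238 to 256x256 (next power of 2).

Standard algorithm: 238^3 = 13481272 multiplications
Strassen's algorithm: 7^(log2(256)) = 7^8 = 5764801 multiplications
Savings: 13481272 - 5764801 = 7716471 multiplications

Standard: 13481272 multiplications (238^3). Strassen: 5764801 multiplications (7^8, after padding to 256x256). Strassen reduces 8 recursive multiplications to 7 at each level.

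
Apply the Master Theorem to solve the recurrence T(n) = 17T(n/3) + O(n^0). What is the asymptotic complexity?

Master Theorem for T(n) = 17T(n/3) + O(n^0):

a = 17, b = 3, c = 0
log_b(a) = log_3(17) = 2.5789

Case 1: c = 0 < log_3(17) = 2.5789
T(n) = O(n^(log_3 17))

For T(n) = 17T(n/3) + O(n^0): log_3(17) = 2.5789. This is Case 1 of the Master Theorem (c < log_b(a), work dominated by leaves), giving O(n^(log_3 17)).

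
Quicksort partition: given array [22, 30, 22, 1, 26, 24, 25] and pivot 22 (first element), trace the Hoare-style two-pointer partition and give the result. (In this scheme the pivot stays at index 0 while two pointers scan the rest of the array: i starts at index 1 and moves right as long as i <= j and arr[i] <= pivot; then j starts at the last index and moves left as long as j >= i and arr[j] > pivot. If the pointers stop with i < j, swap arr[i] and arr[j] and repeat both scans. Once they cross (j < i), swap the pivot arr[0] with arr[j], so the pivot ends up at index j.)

Hoare-style two-pointer partition with pivot = 22:

Initial array: [22, 30, 22, 1, 26, 24, 25]

Pointers start at i = 1, j = 6.
i stops at index 1 (arr[1]=30 > 22), j stops at index 3 (arr[3]=1 <= 22): swap arr[1] and arr[3], array becomes [22, 1, 22, 30, 26, 24, 25]
i ends at 3, j ends at 2: the pointers have crossed (j < i), so scanning stops.

Swap pivot arr[0] with arr[2] to place pivot at position 2: [22, 1, 22, 30, 26, 24, 25]
Pivot position: 2

After partitioning with pivot 22, the array becomes [22, 1, 22, 30, 26, 24, 25]. The pivot is placed at index 2. All elements to the left of the pivot are <= 22, and all elements to the right are > 22.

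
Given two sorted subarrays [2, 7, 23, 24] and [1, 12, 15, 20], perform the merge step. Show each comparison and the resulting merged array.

Merging process:

Compare 2 vs 1: take 1 from right. Merged: [1]
Compare 2 vs 12: take 2 from left. Merged: [1, 2]
Compare 7 vs 12: take 7 from left. Merged: [1, 2, 7]
Compare 23 vs 12: take 12 from right. Merged: [1, 2, 7, 12]
Compare 23 vs 15: take 15 from right. Merged: [1, 2, 7, 12, 15]
Compare 23 vs 20: take 20 from right. Merged: [1, 2, 7, 12, 15, 20]
Append remaining from left: [23, 24]. Merged: [1, 2, 7, 12, 15, 20, 23, 24]

Final merged array: [1, 2, 7, 12, 15, 20, 23, 24]
Total comparisons: 6

The merged array is [1, 2, 7, 12, 15, 20, 23, 24], requiring 6 comparisons. The merge step runs in O(n) time where n is the total number of elements.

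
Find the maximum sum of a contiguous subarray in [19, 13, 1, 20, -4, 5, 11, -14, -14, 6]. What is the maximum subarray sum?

Using Kadane's algorithm on [19, 13, 1, 20, -4, 5, 11, -14, -14, 6]:

Scanning through the array:
Position 1 (value 13): max_ending_here = 32, max_so_far = 32
Position 2 (value 1): max_ending_here = 33, max_so_far = 33
Position 3 (value 20): max_ending_here = 53, max_so_far = 53
Position 4 (value -4): max_ending_here = 49, max_so_far = 53
Position 5 (value 5): max_ending_here = 54, max_so_far = 54
Position 6 (value 11): max_ending_here = 65, max_so_far = 65
Position 7 (value -14): max_ending_here = 51, max_so_far = 65
Position 8 (value -14): max_ending_here = 37, max_so_far = 65
Position 9 (value 6): max_ending_here = 43, max_so_far = 65

Maximum subarray: [19, 13, 1, 20, -4, 5, 11]
Maximum sum: 65

The maximum subarray is [19, 13, 1, 20, -4, 5, 11] with sum 65. This subarray runs from index 0 to index 6.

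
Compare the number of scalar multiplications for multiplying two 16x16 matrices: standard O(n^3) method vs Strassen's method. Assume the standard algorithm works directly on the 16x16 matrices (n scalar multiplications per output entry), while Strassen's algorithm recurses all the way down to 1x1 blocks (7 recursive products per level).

Matrix multiplication for 16x16 matrices:

Standard algorithm: 16^3 = 4096 multiplications
Strassen's algorithm: 7^(log2(16)) = 7^4 = 2401 multiplications
Savings: 4096 - 2401 = 1695 multiplications

Standard: 4096 multiplications (16^3). Strassen: 2401 multiplications (7^4). Strassen reduces 8 recursive multiplications to 7 at each level.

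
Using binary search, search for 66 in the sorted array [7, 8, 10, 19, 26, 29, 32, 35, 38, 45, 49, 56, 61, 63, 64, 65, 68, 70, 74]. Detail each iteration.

Binary search for 66 in [7, 8, 10, 19, 26, 29, 32, 35, 38, 45, 49, 56, 61, 63, 64, 65, 68, 70, 74]:

lo=0, hi=18, mid=9, arr[mid]=45 -> 45 < 66, search right half
lo=10, hi=18, mid=14, arr[mid]=64 -> 64 < 66, search right half
lo=15, hi=18, mid=16, arr[mid]=68 -> 68 > 66, search left half
lo=15, hi=15, mid=15, arr[mid]=65 -> 65 < 66, search right half
lo=16 > hi=15, target 66 not found

Binary search determines that 66 is not in the array after 4 comparisons. The search space was exhausted without finding the target.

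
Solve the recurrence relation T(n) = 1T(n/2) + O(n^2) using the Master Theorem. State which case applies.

Master Theorem for T(n) = 1T(n/2) + O(n^2):

a = 1, b = 2, c = 2
log_b(a) = log_2(1) = 0.0000

Case 3: c = 2 > log_2(1) = 0.0000
T(n) = O(n^2) = O(n^2)

For T(n) = 1T(n/2) + O(n^2): log_2(1) = 0.0000. This is Case 3 of the Master Theorem (c > log_b(a), work dominated by root), giving O(n^2).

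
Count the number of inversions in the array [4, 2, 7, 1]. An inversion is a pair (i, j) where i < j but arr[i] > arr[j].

Finding inversions in [4, 2, 7, 1]:

(0, 1): arr[0]=4 > arr[1]=2
(0, 3): arr[0]=4 > arr[3]=1
(1, 3): arr[1]=2 > arr[3]=1
(2, 3): arr[2]=7 > arr[3]=1

Total inversions: 4

The array has 4 inversion(s): (0,1), (0,3), (1,3), (2,3). Each pair (i,j) satisfies i < j and arr[i] > arr[j].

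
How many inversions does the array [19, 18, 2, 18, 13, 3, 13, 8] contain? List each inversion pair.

Finding inversions in [19, 18, 2, 18, 13, 3, 13, 8]:

(0, 1): arr[0]=19 > arr[1]=18
(0, 2): arr[0]=19 > arr[2]=2
(0, 3): arr[0]=19 > arr[3]=18
(0, 4): arr[0]=19 > arr[4]=13
(0, 5): arr[0]=19 > arr[5]=3
(0, 6): arr[0]=19 > arr[6]=13
(0, 7): arr[0]=19 > arr[7]=8
(1, 2): arr[1]=18 > arr[2]=2
(1, 4): arr[1]=18 > arr[4]=13
(1, 5): arr[1]=18 > arr[5]=3
(1, 6): arr[1]=18 > arr[6]=13
(1, 7): arr[1]=18 > arr[7]=8
(3, 4): arr[3]=18 > arr[4]=13
(3, 5): arr[3]=18 > arr[5]=3
(3, 6): arr[3]=18 > arr[6]=13
(3, 7): arr[3]=18 > arr[7]=8
(4, 5): arr[4]=13 > arr[5]=3
(4, 7): arr[4]=13 > arr[7]=8
(6, 7): arr[6]=13 > arr[7]=8

Total inversions: 19

The array has 19 inversion(s): (0,1), (0,2), (0,3), (0,4), (0,5), (0,6), (0,7), (1,2), (1,4), (1,5), (1,6), (1,7), (3,4), (3,5), (3,6), (3,7), (4,5), (4,7), (6,7). Each pair (i,j) satisfies i < j and arr[i] > arr[j].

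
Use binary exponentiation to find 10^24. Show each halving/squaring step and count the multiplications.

Computing 10^24 by squaring (build up from 10^1; each line after the first costs one multiplication):

10^1 = 10
10^2 = (10^1)^2 = 10^2 = 100
10^3 = 10 * 10^2 = 10 * 100 = 1000
10^6 = (10^3)^2 = 1000^2 = 1000000
10^12 = (10^6)^2 = 1000000^2 = 1000000000000
10^24 = (10^12)^2 = 1000000000000^2 = 1000000000000000000000000

Result: 1000000000000000000000000
Multiplications needed: 5 (5 lines after 10^1)

10^24 = 1000000000000000000000000. Using exponentiation by squaring, this requires 5 multiplications. The key idea: if the exponent is even, square the half-power; if odd, multiply by the base once.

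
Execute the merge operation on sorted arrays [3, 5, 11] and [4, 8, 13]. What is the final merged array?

Merging process:

Compare 3 vs 4: take 3 from left. Merged: [3]
Compare 5 vs 4: take 4 from right. Merged: [3, 4]
Compare 5 vs 8: take 5 from left. Merged: [3, 4, 5]
Compare 11 vs 8: take 8 from right. Merged: [3, 4, 5, 8]
Compare 11 vs 13: take 11 from left. Merged: [3, 4, 5, 8, 11]
Append remaining from right: [13]. Merged: [3, 4, 5, 8, 11, 13]

Final merged array: [3, 4, 5, 8, 11, 13]
Total comparisons: 5

The merged array is [3, 4, 5, 8, 11, 13], requiring 5 comparisons. The merge step runs in O(n) time where n is the total number of elements.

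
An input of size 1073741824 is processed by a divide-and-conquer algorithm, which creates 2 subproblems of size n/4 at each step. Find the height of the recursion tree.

For divide and conquer with division factor 4:

Problem sizes at each level:
Level 0: 1073741824
Level 1: 268435456
Level 2: 67108864
Level 3: 16777216
Level 4: 4194304
Level 5: 1048576
Level 6: 262144
Level 7: 65536
Level 8: 16384
Level 9: 4096
Level 10: 1024
Level 11: 256
Level 12: 64
Level 13: 16
Level 14: 4
Level 15: 1

The root is level 0 and the size-1 base case is level 15 (the tree spans levels 0 through 15, i.e. 16 levels counting the root), so the depth is the number of divisions: log_4(1073741824) = 15

The recursion tree depth is log_4(1073741824) = 15. At each level, the problem size is divided by 4, so it takes 15 divisions to reduce to a base case of size 1. The algorithm makes 2 recursive calls at each level.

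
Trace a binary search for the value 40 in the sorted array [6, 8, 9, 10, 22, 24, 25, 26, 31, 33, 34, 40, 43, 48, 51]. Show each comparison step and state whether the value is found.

Binary search for 40 in [6, 8, 9, 10, 22, 24, 25, 26, 31, 33, 34, 40, 43, 48, 51]:

lo=0, hi=14, mid=7, arr[mid]=26 -> 26 < 40, search right half
lo=8, hi=14, mid=11, arr[mid]=40 -> Found target at index 11!

Binary search finds 40 at index 11 after 2 comparisons. The search repeatedly halves the search space by comparing with the middle element.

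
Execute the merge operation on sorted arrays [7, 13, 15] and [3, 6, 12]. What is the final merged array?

Merging process:

Compare 7 vs 3: take 3 from right. Merged: [3]
Compare 7 vs 6: take 6 from right. Merged: [3, 6]
Compare 7 vs 12: take 7 from left. Merged: [3, 6, 7]
Compare 13 vs 12: take 12 from right. Merged: [3, 6, 7, 12]
Append remaining from left: [13, 15]. Merged: [3, 6, 7, 12, 13, 15]

Final merged array: [3, 6, 7, 12, 13, 15]
Total comparisons: 4

The merged array is [3, 6, 7, 12, 13, 15], requiring 4 comparisons. The merge step runs in O(n) time where n is the total number of elements.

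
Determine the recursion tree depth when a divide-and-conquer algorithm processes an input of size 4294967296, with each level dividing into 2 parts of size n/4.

For divide and conquer with division factor 4:

Problem sizes at each level:
Level 0: 4294967296
Level 1: 1073741824
Level 2: 268435456
Level 3: 67108864
Level 4: 16777216
Level 5: 4194304
Level 6: 1048576
Level 7: 262144
Level 8: 65536
Level 9: 16384
Level 10: 4096
Level 11: 1024
Level 12: 256
Level 13: 64
Level 14: 16
Level 15: 4
Level 16: 1

The root is level 0 and the size-1 base case is level 16 (the tree spans levels 0 through 16, i.e. 17 levels counting the root), so the depth is the number of divisions: log_4(4294967296) = 16

The recursion tree depth is log_4(4294967296) = 16. At each level, the problem size is divided by 4, so it takes 16 divisions to reduce to a base case of size 1. The algorithm makes 2 recursive calls at each level.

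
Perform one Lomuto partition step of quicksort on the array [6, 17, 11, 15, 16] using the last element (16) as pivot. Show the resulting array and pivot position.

Lomuto partition with pivot = 16:

Initial array: [6, 17, 11, 15, 16]

arr[0]=6 <= 16: swap with position 0, array becomes [6, 17, 11, 15, 16]
arr[1]=17 > 16: no swap
arr[2]=11 <= 16: swap with position 1, array becomes [6, 11, 17, 15, 16]
arr[3]=15 <= 16: swap with position 2, array becomes [6, 11, 15, 17, 16]

Place pivot at position 3: [6, 11, 15, 16, 17]
Pivot position: 3

After partitioning with pivot 16, the array becomes [6, 11, 15, 16, 17]. The pivot is placed at index 3. All elements to the left of the pivot are <= 16, and all elements to the right are > 16.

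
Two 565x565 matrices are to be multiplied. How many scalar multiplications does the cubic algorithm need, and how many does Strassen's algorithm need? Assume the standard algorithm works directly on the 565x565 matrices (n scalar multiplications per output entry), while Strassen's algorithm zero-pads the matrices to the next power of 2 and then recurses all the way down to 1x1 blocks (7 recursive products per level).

Matrix multiplication for 565x565 matrices:

Strassen's algorithm requires power-of-2 dimensions. Pad 565x565 to 1024x1024 (next power of 2).

Standard algorithm: 565^3 = 180362125 multiplications
Strassen's algorithm: 7^(log2(1024)) = 7^10 = 282475249 multiplications
Difference: 180362125 - 282475249 = -102113124 (Strassen uses MORE here due to padding overhead — for small or just-over-power-of-2 n, padding can outweigh the per-level savings)

Standard: 180362125 multiplications (565^3). Strassen: 282475249 multiplications (7^10, after padding to 1024x1024). Strassen reduces 8 recursive multiplications to 7 at each level.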